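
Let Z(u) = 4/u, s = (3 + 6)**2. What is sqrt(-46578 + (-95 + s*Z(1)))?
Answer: I*sqrt(46349) ≈ 215.29*I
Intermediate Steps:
s = 81 (s = 9**2 = 81)
sqrt(-46578 + (-95 + s*Z(1))) = sqrt(-46578 + (-95 + 81*(4/1))) = sqrt(-46578 + (-95 + 81*(4*1))) = sqrt(-46578 + (-95 + 81*4)) = sqrt(-46578 + (-95 + 324)) = sqrt(-46578 + 229) = sqrt(-46349) = I*sqrt(46349)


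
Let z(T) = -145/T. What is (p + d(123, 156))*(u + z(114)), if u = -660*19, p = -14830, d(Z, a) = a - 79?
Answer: 21092437865/114 ≈ 1.8502e+8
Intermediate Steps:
d(Z, a) = -79 + a
u = -12540
(p + d(123, 156))*(u + z(114)) = (-14830 + (-79 + 156))*(-12540 - 145/114) = (-14830 + 77)*(-12540 - 145*1/114) = -14753*(-12540 - 145/114) = -14753*(-1429705/114) = 21092437865/114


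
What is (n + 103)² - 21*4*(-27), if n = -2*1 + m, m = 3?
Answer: 13084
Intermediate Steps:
n = 1 (n = -2*1 + 3 = -2 + 3 = 1)
(n + 103)² - 21*4*(-27) = (1 + 103)² - 21*4*(-27) = 104² - 84*(-27) = 10816 + 2268 = 13084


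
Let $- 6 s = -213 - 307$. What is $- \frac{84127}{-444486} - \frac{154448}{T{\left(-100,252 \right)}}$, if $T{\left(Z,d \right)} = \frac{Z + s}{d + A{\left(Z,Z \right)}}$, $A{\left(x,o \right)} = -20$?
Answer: $\frac{5972548134971}{2222430} \approx 2.6874 \cdot 10^{6}$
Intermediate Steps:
$s = \frac{260}{3}$ ($s = - \frac{-213 - 307}{6} = \left(- \frac{1}{6}\right) \left(-520\right) = \frac{260}{3} \approx 86.667$)
$T{\left(Z,d \right)} = \frac{\frac{260}{3} + Z}{-20 + d}$ ($T{\left(Z,d \right)} = \frac{Z + \frac{260}{3}}{d - 20} = \frac{\frac{260}{3} + Z}{-20 + d}$)
$- \frac{84127}{-444486} - \frac{154448}{T{\left(-100,252 \right)}} = - \frac{84127}{-444486} - \frac{154448}{\frac{1}{-20 + 252} \left(\frac{260}{3} - 100\right)} = \left(-84127\right) \left(- \frac{1}{444486}\right) - \frac{154448}{\frac{1}{232} \left(- \frac{40}{3}\right)} = \frac{84127}{444486} - \frac{154448}{\frac{1}{232} \left(- \frac{40}{3}\right)} = \frac{84127}{444486} - \frac{154448}{- \frac{5}{87}} = \frac{84127}{444486} - - \frac{13436976}{5} = \frac{84127}{444486} + \frac{13436976}{5} = \frac{5972548134971}{2222430}$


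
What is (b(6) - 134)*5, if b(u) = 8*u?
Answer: -430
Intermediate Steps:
(b(6) - 134)*5 = (8*6 - 134)*5 = (48 - 134)*5 = -86*5 = -430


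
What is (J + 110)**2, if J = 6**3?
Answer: 106276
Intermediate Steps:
J = 216
(J + 110)**2 = (216 + 110)**2 = 326**2 = 106276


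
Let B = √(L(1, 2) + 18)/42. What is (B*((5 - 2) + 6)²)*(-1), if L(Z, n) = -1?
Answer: -27*√17/14 ≈ -7.9517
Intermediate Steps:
B = √17/42 (B = √(-1 + 18)/42 = √17*(1/42) = √17/42 ≈ 0.098169)
(B*((5 - 2) + 6)²)*(-1) = ((√17/42)*((5 - 2) + 6)²)*(-1) = ((√17/42)*(3 + 6)²)*(-1) = ((√17/42)*9²)*(-1) = ((√17/42)*81)*(-1) = (27*√17/14)*(-1) = -27*√17/14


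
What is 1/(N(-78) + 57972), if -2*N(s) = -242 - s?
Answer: 1/58054 ≈ 1.7225e-5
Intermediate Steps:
N(s) = 121 + s/2 (N(s) = -(-242 - s)/2 = 121 + s/2)
1/(N(-78) + 57972) = 1/((121 + (½)*(-78)) + 57972) = 1/((121 - 39) + 57972) = 1/(82 + 57972) = 1/58054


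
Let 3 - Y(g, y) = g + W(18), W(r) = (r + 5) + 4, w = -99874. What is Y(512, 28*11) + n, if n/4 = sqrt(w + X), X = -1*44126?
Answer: -536 + 480*I*sqrt(10) ≈ -536.0 + 1517.9*I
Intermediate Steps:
W(r) = 9 + r (W(r) = (5 + r) + 4 = 9 + r)
X = -44126
Y(g, y) = -24 - g (Y(g, y) = 3 - (g + (9 + 18)) = 3 - (g + 27) = 3 - (27 + g) = 3 + (-27 - g) = -24 - g)
n = 480*I*sqrt(10) (n = 4*sqrt(-99874 - 44126) = 4*sqrt(-144000) = 4*(120*I*sqrt(10)) = 480*I*sqrt(10) ≈ 1517.9*I)
Y(512, 28*11) + n = (-24 - 1*512) + 480*I*sqrt(10) = (-24 - 512) + 480*I*sqrt(10) = -536 + 480*I*sqrt(10)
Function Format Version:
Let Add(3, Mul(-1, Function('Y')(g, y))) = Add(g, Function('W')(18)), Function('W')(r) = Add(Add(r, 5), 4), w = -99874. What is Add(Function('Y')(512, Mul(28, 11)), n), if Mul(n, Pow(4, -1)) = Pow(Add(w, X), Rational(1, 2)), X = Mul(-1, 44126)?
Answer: Add(-536, Mul(480, I, Pow(10, Rational(1, 2)))) ≈ Add(-536.00, Mul(1517.9, I))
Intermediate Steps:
Function('W')(r) = Add(9, r) (Function('W')(r) = Add(Add(5, r), 4) = Add(9, r))
X = -44126
Function('Y')(g, y) = Add(-24, Mul(-1, g)) (Function('Y')(g, y) = Add(3, Mul(-1, Add(g, Add(9, 18)))) = Add(3, Mul(-1, Add(g, 27))) = Add(3, Mul(-1, Add(27, g))) = Add(3, Add(-27, Mul(-1, g))) = Add(-24, Mul(-1, g)))
n = Mul(480, I, Pow(10, Rational(1, 2))) (n = Mul(4, Pow(Add(-99874, -44126), Rational(1, 2))) = Mul(4, Pow(-144000, Rational(1, 2))) = Mul(4, Mul(120, I, Pow(10, Rational(1, 2)))) = Mul(480, I, Pow(10, Rational(1, 2))) ≈ Mul(1517.9, I))
Add(Function('Y')(512, Mul(28, 11)), n) = Add(Add(-24, Mul(-1, 512)), Mul(480, I, Pow(10, Rational(1, 2)))) = Add(Add(-24, -512), Mul(480, I, Pow(10, Rational(1, 2)))) = Add(-536, Mul(480, I, Pow(10, Rational(1, 2))))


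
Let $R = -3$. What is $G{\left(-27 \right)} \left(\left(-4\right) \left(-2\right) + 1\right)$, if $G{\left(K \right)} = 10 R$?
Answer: $-270$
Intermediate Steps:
$G{\left(K \right)} = -30$ ($G{\left(K \right)} = 10 \left(-3\right) = -30$)
$G{\left(-27 \right)} \left(\left(-4\right) \left(-2\right) + 1\right) = - 30 \left(\left(-4\right) \left(-2\right) + 1\right) = - 30 \left(8 + 1\right) = \left(-30\right) 9 = -270$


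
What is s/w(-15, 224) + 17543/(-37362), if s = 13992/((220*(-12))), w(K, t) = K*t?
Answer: -32636923/69742400 ≈ -0.46796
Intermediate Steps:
s = -53/10 (s = 13992/(-2640) = 13992*(-1/2640) = -53/10 ≈ -5.3000)
s/w(-15, 224) + 17543/(-37362) = -53/(10*((-15*224))) + 17543/(-37362) = -53/10/(-3360) + 17543*(-1/37362) = -53/10*(-1/3360) - 17543/37362 = 53/33600 - 17543/37362 = -32636923/69742400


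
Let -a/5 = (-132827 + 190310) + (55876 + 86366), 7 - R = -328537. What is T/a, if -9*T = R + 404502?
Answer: 733046/8987625 ≈ 0.081562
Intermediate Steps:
R = 328544 (R = 7 - 1*(-328537) = 7 + 328537 = 328544)
a = -998625 (a = -5*((-132827 + 190310) + (55876 + 86366)) = -5*(57483 + 142242) = -5*199725 = -998625)
T = -733046/9 (T = -(328544 + 404502)/9 = -⅑*733046 = -733046/9 ≈ -81450.)
T/a = -733046/9/(-998625) = -733046/9*(-1/998625) = 733046/8987625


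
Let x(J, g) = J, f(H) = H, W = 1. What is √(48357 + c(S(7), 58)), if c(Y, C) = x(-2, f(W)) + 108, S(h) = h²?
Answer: √48463 ≈ 220.14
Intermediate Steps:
c(Y, C) = 106 (c(Y, C) = -2 + 108 = 106)
√(48357 + c(S(7), 58)) = √(48357 + 106) = √48463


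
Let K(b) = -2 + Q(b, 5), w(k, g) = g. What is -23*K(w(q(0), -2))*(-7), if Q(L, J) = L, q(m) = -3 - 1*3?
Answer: -644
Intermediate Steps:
q(m) = -6 (q(m) = -3 - 3 = -6)
K(b) = -2 + b
-23*K(w(q(0), -2))*(-7) = -23*(-2 - 2)*(-7) = -23*(-4)*(-7) = 92*(-7) = -644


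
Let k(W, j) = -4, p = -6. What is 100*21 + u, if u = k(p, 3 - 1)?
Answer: 2096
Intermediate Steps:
u = -4
100*21 + u = 100*21 - 4 = 2100 - 4 = 2096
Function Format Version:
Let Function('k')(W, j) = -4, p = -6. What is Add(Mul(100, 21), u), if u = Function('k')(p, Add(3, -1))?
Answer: 2096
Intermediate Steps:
u = -4
Add(Mul(100, 21), u) = Add(Mul(100, 21), -4) = Add(2100, -4) = 2096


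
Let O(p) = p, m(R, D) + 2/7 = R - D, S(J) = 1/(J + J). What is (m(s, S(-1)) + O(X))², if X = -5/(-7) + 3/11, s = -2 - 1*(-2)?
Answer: 34225/23716 ≈ 1.4431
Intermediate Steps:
S(J) = 1/(2*J)
s = 0 (s = -2 + 2 = 0)
X = 76/77 (X = -5*(-⅐) + 3*(1/11) = 5/7 + 3/11 = 76/77 ≈ 0.98701)
m(R, D) = -2/7 + R - D (m(R, D) = -2/7 + (R - D) = -2/7 + R - D)
(m(s, S(-1)) + O(X))² = ((-2/7 + 0 - 1/(2*(-1))) + 76/77)² = ((-2/7 + 0 - (-1)/2) + 76/77)² = ((-2/7 + 0 - 1*(-½)) + 76/77)² = ((-2/7 + 0 + ½) + 76/77)² = (3/14 + 76/77)² = (185/154)² = 34225/23716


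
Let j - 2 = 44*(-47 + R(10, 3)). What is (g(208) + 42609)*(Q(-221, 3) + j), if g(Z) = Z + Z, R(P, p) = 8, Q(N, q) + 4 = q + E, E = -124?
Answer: -79122975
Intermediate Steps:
Q(N, q) = -128 + q (Q(N, q) = -4 + (q - 124) = -4 + (-124 + q) = -128 + q)
g(Z) = 2*Z
j = -1714 (j = 2 + 44*(-47 + 8) = 2 + 44*(-39) = 2 - 1716 = -1714)
(g(208) + 42609)*(Q(-221, 3) + j) = (2*208 + 42609)*((-128 + 3) - 1714) = (416 + 42609)*(-125 - 1714) = 43025*(-1839) = -79122975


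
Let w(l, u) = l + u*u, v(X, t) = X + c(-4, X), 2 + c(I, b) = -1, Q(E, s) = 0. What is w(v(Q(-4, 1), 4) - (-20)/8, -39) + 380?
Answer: 3801/2 ≈ 1900.5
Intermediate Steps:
c(I, b) = -3 (c(I, b) = -2 - 1 = -3)
v(X, t) = -3 + X (v(X, t) = X - 3 = -3 + X)
w(l, u) = l + u²
w(v(Q(-4, 1), 4) - (-20)/8, -39) + 380 = (((-3 + 0) - (-20)/8) + (-39)²) + 380 = ((-3 - (-20)/8) + 1521) + 380 = ((-3 - 1*(-5/2)) + 1521) + 380 = ((-3 + 5/2) + 1521) + 380 = (-½ + 1521) + 380 = 3041/2 + 380 = 3801/2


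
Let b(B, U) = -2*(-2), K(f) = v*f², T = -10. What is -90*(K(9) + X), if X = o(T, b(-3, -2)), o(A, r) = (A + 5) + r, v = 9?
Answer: -65520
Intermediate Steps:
K(f) = 9*f²
b(B, U) = 4
o(A, r) = 5 + A + r (o(A, r) = (5 + A) + r = 5 + A + r)
X = -1 (X = 5 - 10 + 4 = -1)
-90*(K(9) + X) = -90*(9*9² - 1) = -90*(9*81 - 1) = -90*(729 - 1) = -90*728 = -65520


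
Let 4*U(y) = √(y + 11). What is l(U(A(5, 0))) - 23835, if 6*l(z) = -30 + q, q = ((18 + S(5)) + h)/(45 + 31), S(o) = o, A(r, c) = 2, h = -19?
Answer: -2717759/114 ≈ -23840.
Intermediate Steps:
U(y) = √(11 + y)/4 (U(y) = √(y + 11)/4 = √(11 + y)/4)
q = 1/19 (q = ((18 + 5) - 19)/(45 + 31) = (23 - 19)/76 = 4*(1/76) = 1/19 ≈ 0.052632)
l(z) = -569/114 (l(z) = (-30 + 1/19)/6 = (⅙)*(-569/19) = -569/114)
l(U(A(5, 0))) - 23835 = -569/114 - 23835 = -2717759/114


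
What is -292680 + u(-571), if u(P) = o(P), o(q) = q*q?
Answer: 33361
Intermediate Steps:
o(q) = q**2
u(P) = P**2
-292680 + u(-571) = -292680 + (-571)**2 = -292680 + 326041 = 33361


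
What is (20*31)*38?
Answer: 23560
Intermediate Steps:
(20*31)*38 = 620*38 = 23560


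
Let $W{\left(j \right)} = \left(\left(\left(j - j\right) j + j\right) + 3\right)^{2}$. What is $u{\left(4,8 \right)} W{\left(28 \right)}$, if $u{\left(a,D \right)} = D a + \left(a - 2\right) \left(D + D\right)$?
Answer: $61504$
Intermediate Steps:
$W{\left(j \right)} = \left(3 + j\right)^{2}$ ($W{\left(j \right)} = \left(\left(0 j + j\right) + 3\right)^{2} = \left(\left(0 + j\right) + 3\right)^{2} = \left(j + 3\right)^{2} = \left(3 + j\right)^{2}$)
$u{\left(a,D \right)} = D a + 2 D \left(-2 + a\right)$ ($u{\left(a,D \right)} = D a + \left(-2 + a\right) 2 D = D a + 2 D \left(-2 + a\right)$)
$u{\left(4,8 \right)} W{\left(28 \right)} = 8 \left(-4 + 3 \cdot 4\right) \left(3 + 28\right)^{2} = 8 \left(-4 + 12\right) 31^{2} = 8 \cdot 8 \cdot 961 = 64 \cdot 961 = 61504$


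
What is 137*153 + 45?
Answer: 21006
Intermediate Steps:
137*153 + 45 = 20961 + 45 = 21006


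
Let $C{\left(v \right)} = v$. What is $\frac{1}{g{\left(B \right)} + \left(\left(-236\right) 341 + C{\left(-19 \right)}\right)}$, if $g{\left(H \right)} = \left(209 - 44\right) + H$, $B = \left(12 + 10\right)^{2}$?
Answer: $- \frac{1}{79846} \approx -1.2524 \cdot 10^{-5}$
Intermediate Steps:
$B = 484$ ($B = 22^{2} = 484$)
$g{\left(H \right)} = 165 + H$
$\frac{1}{g{\left(B \right)} + \left(\left(-236\right) 341 + C{\left(-19 \right)}\right)} = \frac{1}{\left(165 + 484\right) - 80495} = \frac{1}{649 - 80495} = \frac{1}{-79846} = - \frac{1}{79846}$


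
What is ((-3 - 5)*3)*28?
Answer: -672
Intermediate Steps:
((-3 - 5)*3)*28 = -8*3*28 = -24*28 = -672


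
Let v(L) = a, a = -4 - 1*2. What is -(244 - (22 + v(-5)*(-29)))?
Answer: -48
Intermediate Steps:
a = -6 (a = -4 - 2 = -6)
v(L) = -6
-(244 - (22 + v(-5)*(-29))) = -(244 - (22 - 6*(-29))) = -(244 - (22 + 174)) = -(244 - 1*196) = -(244 - 196) = -1*48 = -48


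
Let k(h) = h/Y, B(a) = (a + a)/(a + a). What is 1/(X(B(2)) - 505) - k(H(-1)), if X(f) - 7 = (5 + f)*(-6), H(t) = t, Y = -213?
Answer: -83/12638 ≈ -0.0065675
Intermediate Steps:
B(a) = 1 (B(a) = (2*a)/((2*a)) = (2*a)*(1/(2*a)) = 1)
X(f) = -23 - 6*f (X(f) = 7 + (5 + f)*(-6) = 7 + (-30 - 6*f) = -23 - 6*f)
k(h) = -h/213 (k(h) = h/(-213) = h*(-1/213) = -h/213)
1/(X(B(2)) - 505) - k(H(-1)) = 1/((-23 - 6*1) - 505) - (-1)*(-1)/213 = 1/((-23 - 6) - 505) - 1*1/213 = 1/(-29 - 505) - 1/213 = 1/(-534) - 1/213 = -1/534 - 1/213 = -83/12638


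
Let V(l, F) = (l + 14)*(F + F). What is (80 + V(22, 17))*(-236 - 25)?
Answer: -340344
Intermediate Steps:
V(l, F) = 2*F*(14 + l) (V(l, F) = (14 + l)*(2*F) = 2*F*(14 + l))
(80 + V(22, 17))*(-236 - 25) = (80 + 2*17*(14 + 22))*(-236 - 25) = (80 + 2*17*36)*(-261) = (80 + 1224)*(-261) = 1304*(-261) = -340344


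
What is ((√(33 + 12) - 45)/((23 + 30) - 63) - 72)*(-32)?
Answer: 2160 + 48*√5/5 ≈ 2181.5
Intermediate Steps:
((√(33 + 12) - 45)/((23 + 30) - 63) - 72)*(-32) = ((√45 - 45)/(53 - 63) - 72)*(-32) = ((3*√5 - 45)/(-10) - 72)*(-32) = ((-45 + 3*√5)*(-⅒) - 72)*(-32) = ((9/2 - 3*√5/10) - 72)*(-32) = (-135/2 - 3*√5/10)*(-32) = 2160 + 48*√5/5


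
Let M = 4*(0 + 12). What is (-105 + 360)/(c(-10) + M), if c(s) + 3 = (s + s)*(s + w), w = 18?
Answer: -51/23 ≈ -2.2174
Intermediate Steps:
c(s) = -3 + 2*s*(18 + s) (c(s) = -3 + (s + s)*(s + 18) = -3 + (2*s)*(18 + s) = -3 + 2*s*(18 + s))
M = 48 (M = 4*12 = 48)
(-105 + 360)/(c(-10) + M) = (-105 + 360)/((-3 + 2*(-10)² + 36*(-10)) + 48) = 255/((-3 + 2*100 - 360) + 48) = 255/((-3 + 200 - 360) + 48) = 255/(-163 + 48) = 255/(-115) = 255*(-1/115) = -51/23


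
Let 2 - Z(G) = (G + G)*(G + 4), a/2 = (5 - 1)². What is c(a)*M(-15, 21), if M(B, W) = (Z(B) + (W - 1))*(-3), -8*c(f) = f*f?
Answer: -118272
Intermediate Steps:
a = 32 (a = 2*(5 - 1)² = 2*4² = 2*16 = 32)
Z(G) = 2 - 2*G*(4 + G) (Z(G) = 2 - (G + G)*(G + 4) = 2 - 2*G*(4 + G))
c(f) = -f²/8 (c(f) = -f*f/8 = -f²/8)
M(B, W) = -3 - 3*W + 6*B² + 24*B (M(B, W) = ((2 - 8*B - 2*B²) + (W - 1))*(-3) = ((2 - 8*B - 2*B²) + (-1 + W))*(-3) = (1 + W - 8*B - 2*B²)*(-3) = -3 - 3*W + 6*B² + 24*B)
c(a)*M(-15, 21) = (-⅛*32²)*(-3 - 3*21 + 6*(-15)² + 24*(-15)) = (-⅛*1024)*(-3 - 63 + 6*225 - 360) = -128*(-3 - 63 + 1350 - 360) = -128*924 = -118272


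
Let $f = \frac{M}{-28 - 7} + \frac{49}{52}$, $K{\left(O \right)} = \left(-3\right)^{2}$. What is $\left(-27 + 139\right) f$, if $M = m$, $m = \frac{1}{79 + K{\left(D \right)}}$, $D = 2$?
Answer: $\frac{75434}{715} \approx 105.5$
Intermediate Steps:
$K{\left(O \right)} = 9$
$m = \frac{1}{88}$ ($m = \frac{1}{79 + 9} = \frac{1}{88} \approx 0.011364$)
$M = \frac{1}{88} \approx 0.011364$
$f = \frac{37717}{40040}$ ($f = \frac{1}{88 \left(-28 - 7\right)} + \frac{49}{52} = \frac{1}{88 \left(-35\right)} + 49 \cdot \frac{1}{52} = \frac{1}{88} \left(- \frac{1}{35}\right) + \frac{49}{52} = - \frac{1}{3080} + \frac{49}{52} = \frac{37717}{40040} \approx 0.94198$)
$\left(-27 + 139\right) f = \left(-27 + 139\right) \frac{37717}{40040} = 112 \cdot \frac{37717}{40040} = \frac{75434}{715}$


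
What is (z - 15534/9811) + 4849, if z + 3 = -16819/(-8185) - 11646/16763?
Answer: 6522995961939517/1346119775705 ≈ 4845.8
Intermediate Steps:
z = -225001078/137205155 (z = -3 + (-16819/(-8185) - 11646/16763) = -3 + (-16819*(-1/8185) - 11646*1/16763) = -3 + (16819/8185 - 11646/16763) = -3 + 186614387/137205155 = -225001078/137205155 ≈ -1.6399)
(z - 15534/9811) + 4849 = (-225001078/137205155 - 15534/9811) + 4849 = -4338830454028/1346119775705 + 4849 = 6522995961939517/1346119775705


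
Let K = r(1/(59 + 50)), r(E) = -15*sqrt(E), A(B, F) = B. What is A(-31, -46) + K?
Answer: -31 - 15*sqrt(109)/109 ≈ -32.437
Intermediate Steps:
K = -15*sqrt(109)/109 (K = -15/sqrt(59 + 50) = -15*sqrt(109)/109 ≈ -1.4367)
A(-31, -46) + K = -31 - 15*sqrt(109)/109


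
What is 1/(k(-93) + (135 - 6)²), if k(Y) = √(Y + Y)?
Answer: 5547/92307689 - I*√186/276923067 ≈ 6.0092e-5 - 4.9249e-8*I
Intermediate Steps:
k(Y) = √2*√Y (k(Y) = √(2*Y) = √2*√Y)
1/(k(-93) + (135 - 6)²) = 1/(√2*√(-93) + (135 - 6)²) = 1/(√2*(I*√93) + 129²) = 1/(I*√186 + 16641) = 1/(16641 + I*√186)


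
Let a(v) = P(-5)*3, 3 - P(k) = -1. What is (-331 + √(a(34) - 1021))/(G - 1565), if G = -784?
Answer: 331/2349 - I*√1009/2349 ≈ 0.14091 - 0.013523*I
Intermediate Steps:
P(k) = 4 (P(k) = 3 - 1*(-1) = 3 + 1 = 4)
a(v) = 12 (a(v) = 4*3 = 12)
(-331 + √(a(34) - 1021))/(G - 1565) = (-331 + √(12 - 1021))/(-784 - 1565) = (-331 + √(-1009))/(-2349) = (-331 + I*√1009)*(-1/2349) = 331/2349 - I*√1009/2349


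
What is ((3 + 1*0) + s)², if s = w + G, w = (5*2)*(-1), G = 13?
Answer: 36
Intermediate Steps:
w = -10 (w = 10*(-1) = -10)
s = 3 (s = -10 + 13 = 3)
((3 + 1*0) + s)² = ((3 + 1*0) + 3)² = ((3 + 0) + 3)² = (3 + 3)² = 6² = 36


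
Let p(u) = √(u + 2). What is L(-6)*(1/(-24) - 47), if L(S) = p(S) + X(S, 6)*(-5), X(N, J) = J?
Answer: 5645/4 - 1129*I/12 ≈ 1411.3 - 94.083*I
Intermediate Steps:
p(u) = √(2 + u)
L(S) = -30 + √(2 + S) (L(S) = √(2 + S) + 6*(-5) = √(2 + S) - 30 = -30 + √(2 + S))
L(-6)*(1/(-24) - 47) = (-30 + √(2 - 6))*(1/(-24) - 47) = (-30 + √(-4))*(-1/24 - 47) = (-30 + 2*I)*(-1129/24) = 5645/4 - 1129*I/12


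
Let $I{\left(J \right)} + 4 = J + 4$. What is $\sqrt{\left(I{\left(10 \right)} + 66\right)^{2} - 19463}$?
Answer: $i \sqrt{13687} \approx 116.99 i$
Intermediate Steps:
$I{\left(J \right)} = J$ ($I{\left(J \right)} = -4 + \left(J + 4\right) = -4 + \left(4 + J\right) = J$)
$\sqrt{\left(I{\left(10 \right)} + 66\right)^{2} - 19463} = \sqrt{\left(10 + 66\right)^{2} - 19463} = \sqrt{76^{2} - 19463} = \sqrt{5776 - 19463} = \sqrt{-13687} = i \sqrt{13687}$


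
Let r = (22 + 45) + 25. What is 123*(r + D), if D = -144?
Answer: -6396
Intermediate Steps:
r = 92 (r = 67 + 25 = 92)
123*(r + D) = 123*(92 - 144) = 123*(-52) = -6396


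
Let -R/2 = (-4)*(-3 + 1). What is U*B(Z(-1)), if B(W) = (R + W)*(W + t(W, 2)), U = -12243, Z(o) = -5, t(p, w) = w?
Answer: -771309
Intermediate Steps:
R = -16 (R = -2*(-4)*(-3 + 1) = -2*(-4*1)*(-2) = -(-8)*(-2) = -2*8 = -16)
B(W) = (-16 + W)*(2 + W) (B(W) = (-16 + W)*(W + 2) = (-16 + W)*(2 + W))
U*B(Z(-1)) = -12243*(-32 + (-5)² - 14*(-5)) = -12243*(-32 + 25 + 70) = -12243*63 = -771309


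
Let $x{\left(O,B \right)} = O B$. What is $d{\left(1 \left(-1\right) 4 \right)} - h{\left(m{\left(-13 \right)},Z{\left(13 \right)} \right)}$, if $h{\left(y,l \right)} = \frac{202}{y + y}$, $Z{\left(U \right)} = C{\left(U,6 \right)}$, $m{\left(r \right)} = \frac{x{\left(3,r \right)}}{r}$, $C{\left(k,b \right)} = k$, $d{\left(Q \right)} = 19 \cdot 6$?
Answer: $\frac{241}{3} \approx 80.333$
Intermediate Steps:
$x{\left(O,B \right)} = B O$
$d{\left(Q \right)} = 114$
$m{\left(r \right)} = 3$ ($m{\left(r \right)} = \frac{r 3}{r} = \frac{3 r}{r} = 3$)
$Z{\left(U \right)} = U$
$h{\left(y,l \right)} = \frac{101}{y}$ ($h{\left(y,l \right)} = \frac{202}{2 y} = 202 \frac{1}{2 y} = \frac{101}{y}$)
$d{\left(1 \left(-1\right) 4 \right)} - h{\left(m{\left(-13 \right)},Z{\left(13 \right)} \right)} = 114 - \frac{101}{3} = \frac{241}{3}$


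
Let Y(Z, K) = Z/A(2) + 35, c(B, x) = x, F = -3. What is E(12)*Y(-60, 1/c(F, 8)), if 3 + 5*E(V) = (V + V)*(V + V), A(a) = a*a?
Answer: 2292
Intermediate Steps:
A(a) = a²
E(V) = -⅗ + 4*V²/5 (E(V) = -⅗ + ((V + V)*(V + V))/5 = -⅗ + ((2*V)*(2*V))/5 = -⅗ + (4*V²)/5 = -⅗ + 4*V²/5)
Y(Z, K) = 35 + Z/4 (Y(Z, K) = Z/(2²) + 35 = Z/4 + 35 = 35 + Z/4)
E(12)*Y(-60, 1/c(F, 8)) = (-⅗ + (⅘)*12²)*(35 + (¼)*(-60)) = (-⅗ + (⅘)*144)*(35 - 15) = (-⅗ + 576/5)*20 = (573/5)*20 = 2292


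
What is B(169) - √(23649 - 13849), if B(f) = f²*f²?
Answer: 815730721 - 70*√2 ≈ 8.1573e+8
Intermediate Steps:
B(f) = f⁴
B(169) - √(23649 - 13849) = 169⁴ - √(23649 - 13849) = 815730721 - √9800 = 815730721 - 70*√2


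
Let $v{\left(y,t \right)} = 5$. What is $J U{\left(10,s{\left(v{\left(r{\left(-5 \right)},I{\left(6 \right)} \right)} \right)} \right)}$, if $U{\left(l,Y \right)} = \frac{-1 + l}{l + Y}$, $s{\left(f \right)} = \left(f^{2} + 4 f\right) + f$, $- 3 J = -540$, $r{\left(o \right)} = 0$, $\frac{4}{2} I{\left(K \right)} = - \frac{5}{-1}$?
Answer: $27$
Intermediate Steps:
$I{\left(K \right)} = \frac{5}{2}$ ($I{\left(K \right)} = \frac{\left(-5\right) \frac{1}{-1}}{2} = \frac{\left(-5\right) \left(-1\right)}{2} = \frac{1}{2} \cdot 5 = \frac{5}{2}$)
$J = 180$ ($J = \left(- \frac{1}{3}\right) \left(-540\right) = 180$)
$s{\left(f \right)} = f^{2} + 5 f$
$U{\left(l,Y \right)} = \frac{-1 + l}{Y + l}$
$J U{\left(10,s{\left(v{\left(r{\left(-5 \right)},I{\left(6 \right)} \right)} \right)} \right)} = 180 \frac{-1 + 10}{5 \left(5 + 5\right) + 10} = 180 \frac{1}{5 \cdot 10 + 10} \cdot 9 = 180 \frac{1}{50 + 10} \cdot 9 = 180 \cdot \frac{1}{60} \cdot 9 = 180 \cdot \frac{3}{20} = 27$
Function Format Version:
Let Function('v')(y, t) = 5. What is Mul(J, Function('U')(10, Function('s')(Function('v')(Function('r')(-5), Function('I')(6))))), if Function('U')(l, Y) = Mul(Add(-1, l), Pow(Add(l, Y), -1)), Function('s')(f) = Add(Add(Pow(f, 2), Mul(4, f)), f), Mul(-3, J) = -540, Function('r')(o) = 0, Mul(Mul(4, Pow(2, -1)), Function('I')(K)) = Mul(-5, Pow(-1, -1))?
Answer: 27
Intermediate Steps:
Function('I')(K) = Rational(5, 2) (Function('I')(K) = Mul(Rational(1, 2), Mul(-5, Pow(-1, -1))) = Mul(Rational(1, 2), Mul(-5, -1)) = Mul(Rational(1, 2), 5) = Rational(5, 2))
J = 180 (J = Mul(Rational(-1, 3), -540) = 180)
Function('s')(f) = Add(Pow(f, 2), Mul(5, f))
Function('U')(l, Y) = Mul(Pow(Add(Y, l), -1), Add(-1, l)) (Function('U')(l, Y) = Mul(Add(-1, l), Pow(Add(Y, l), -1)) = Mul(Pow(Add(Y, l), -1), Add(-1, l)))
Mul(J, Function('U')(10, Function('s')(Function('v')(Function('r')(-5), Function('I')(6))))) = Mul(180, Mul(Pow(Add(Mul(5, Add(5, 5)), 10), -1), Add(-1, 10))) = Mul(180, Mul(Pow(Add(Mul(5, 10), 10), -1), 9)) = Mul(180, Mul(Pow(Add(50, 10), -1), 9)) = Mul(180, Mul(Pow(60, -1), 9)) = Mul(180, Mul(Rational(1, 60), 9)) = Mul(180, Rational(3, 20)) = 27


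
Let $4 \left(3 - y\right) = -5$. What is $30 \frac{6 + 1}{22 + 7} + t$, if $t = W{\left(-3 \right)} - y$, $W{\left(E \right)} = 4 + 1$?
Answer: $\frac{927}{116} \approx 7.9914$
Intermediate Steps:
$W{\left(E \right)} = 5$
$y = \frac{17}{4}$ ($y = 3 - - \frac{5}{4} = 3 + \frac{5}{4} = \frac{17}{4} \approx 4.25$)
$t = \frac{3}{4}$ ($t = 5 - \frac{17}{4} = \frac{3}{4} \approx 0.75$)
$30 \frac{6 + 1}{22 + 7} + t = 30 \frac{6 + 1}{22 + 7} + \frac{3}{4} = 30 \cdot \frac{7}{29} + \frac{3}{4} = \frac{210}{29} + \frac{3}{4} = \frac{927}{116}$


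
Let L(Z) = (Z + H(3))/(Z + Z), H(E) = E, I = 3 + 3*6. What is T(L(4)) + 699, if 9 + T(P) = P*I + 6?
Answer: 5715/8 ≈ 714.38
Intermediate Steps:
I = 21 (I = 3 + 18 = 21)
L(Z) = (3 + Z)/(2*Z) (L(Z) = (Z + 3)/(Z + Z) = (3 + Z)/((2*Z)) = (3 + Z)*(1/(2*Z)) = (3 + Z)/(2*Z))
T(P) = -3 + 21*P (T(P) = -9 + (P*21 + 6) = -9 + (21*P + 6) = -9 + (6 + 21*P) = -3 + 21*P)
T(L(4)) + 699 = (-3 + 21*((1/2)*(3 + 4)/4)) + 699 = (-3 + 21*((1/2)*(1/4)*7)) + 699 = (-3 + 21*(7/8)) + 699 = (-3 + 147/8) + 699 = 123/8 + 699 = 5715/8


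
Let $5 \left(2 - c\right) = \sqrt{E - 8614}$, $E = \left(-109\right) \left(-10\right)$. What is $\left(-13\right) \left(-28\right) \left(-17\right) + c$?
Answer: $-6186 - \frac{6 i \sqrt{209}}{5} \approx -6186.0 - 17.348 i$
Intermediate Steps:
$E = 1090$
$c = 2 - \frac{6 i \sqrt{209}}{5}$ ($c = 2 - \frac{\sqrt{1090 - 8614}}{5} = 2 - \frac{\sqrt{-7524}}{5} = 2 - \frac{6 i \sqrt{209}}{5} \approx 2.0 - 17.348 i$)
$\left(-13\right) \left(-28\right) \left(-17\right) + c = \left(-13\right) \left(-28\right) \left(-17\right) + \left(2 - \frac{6 i \sqrt{209}}{5}\right) = 364 \left(-17\right) + \left(2 - \frac{6 i \sqrt{209}}{5}\right) = -6188 + \left(2 - \frac{6 i \sqrt{209}}{5}\right) = -6186 - \frac{6 i \sqrt{209}}{5}$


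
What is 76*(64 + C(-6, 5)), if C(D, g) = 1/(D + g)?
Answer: 4788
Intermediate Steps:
76*(64 + C(-6, 5)) = 76*(64 + 1/(-6 + 5)) = 76*(64 + 1/(-1)) = 76*(64 - 1) = 76*63 = 4788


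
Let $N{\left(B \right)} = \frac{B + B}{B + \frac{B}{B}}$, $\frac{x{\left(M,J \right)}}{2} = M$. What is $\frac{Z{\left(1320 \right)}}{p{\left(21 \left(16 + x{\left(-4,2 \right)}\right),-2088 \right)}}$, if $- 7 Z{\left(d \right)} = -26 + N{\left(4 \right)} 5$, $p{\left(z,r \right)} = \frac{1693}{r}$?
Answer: $- \frac{37584}{11851} \approx -3.1714$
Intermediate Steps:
$x{\left(M,J \right)} = 2 M$
$N{\left(B \right)} = \frac{2 B}{1 + B}$ ($N{\left(B \right)} = \frac{2 B}{B + 1} = \frac{2 B}{1 + B}$)
$Z{\left(d \right)} = \frac{18}{7}$ ($Z{\left(d \right)} = - \frac{-26 + 2 \cdot 4 \frac{1}{1 + 4} \cdot 5}{7} = - \frac{-26 + 2 \cdot 4 \cdot \frac{1}{5} \cdot 5}{7} = - \frac{-26 + \frac{8}{5} \cdot 5}{7} = - \frac{-26 + 8}{7} = \left(- \frac{1}{7}\right) \left(-18\right) = \frac{18}{7}$)
$\frac{Z{\left(1320 \right)}}{p{\left(21 \left(16 + x{\left(-4,2 \right)}\right),-2088 \right)}} = \frac{18}{7 \frac{1693}{-2088}} = \frac{18}{7 \cdot 1693 \left(- \frac{1}{2088}\right)} = \frac{18}{7 \left(- \frac{1693}{2088}\right)} = \frac{18}{7} \left(- \frac{2088}{1693}\right) = - \frac{37584}{11851}$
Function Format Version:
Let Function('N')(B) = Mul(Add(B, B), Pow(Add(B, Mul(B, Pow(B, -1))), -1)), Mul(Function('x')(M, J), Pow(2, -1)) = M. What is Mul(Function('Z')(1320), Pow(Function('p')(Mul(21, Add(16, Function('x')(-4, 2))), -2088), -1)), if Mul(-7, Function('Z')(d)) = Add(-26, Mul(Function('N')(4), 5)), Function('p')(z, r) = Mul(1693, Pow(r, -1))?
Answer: Rational(-37584, 11851) ≈ -3.1714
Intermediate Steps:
Function('x')(M, J) = Mul(2, M)
Function('N')(B) = Mul(2, B, Pow(Add(1, B), -1)) (Function('N')(B) = Mul(Mul(2, B), Pow(Add(B, 1), -1)) = Mul(Mul(2, B), Pow(Add(1, B), -1)) = Mul(2, B, Pow(Add(1, B), -1)))
Function('Z')(d) = Rational(18, 7) (Function('Z')(d) = Mul(Rational(-1, 7), Add(-26, Mul(Mul(2, 4, Pow(Add(1, 4), -1)), 5))) = Mul(Rational(-1, 7), Add(-26, Mul(Mul(2, 4, Pow(5, -1)), 5))) = Mul(Rational(-1, 7), Add(-26, Mul(Mul(2, 4, Rational(1, 5)), 5))) = Mul(Rational(-1, 7), Add(-26, Mul(Rational(8, 5), 5))) = Mul(Rational(-1, 7), Add(-26, 8)) = Mul(Rational(-1, 7), -18) = Rational(18, 7))
Mul(Function('Z')(1320), Pow(Function('p')(Mul(21, Add(16, Function('x')(-4, 2))), -2088), -1)) = Mul(Rational(18, 7), Pow(Mul(1693, Pow(-2088, -1)), -1)) = Mul(Rational(18, 7), Pow(Mul(1693, Rational(-1, 2088)), -1)) = Mul(Rational(18, 7), Pow(Rational(-1693, 2088), -1)) = Mul(Rational(18, 7), Rational(-2088, 1693)) = Rational(-37584, 11851)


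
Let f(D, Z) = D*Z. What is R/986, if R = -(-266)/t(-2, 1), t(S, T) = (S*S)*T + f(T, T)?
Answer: 133/2465 ≈ 0.053955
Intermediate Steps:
t(S, T) = T² + T*S² (t(S, T) = (S*S)*T + T*T = S²*T + T² = T*S² + T² = T² + T*S²)
R = 266/5 (R = -(-266)/(1*(1 + (-2)²)) = -(-266)/(1*(1 + 4)) = -(-266)/(1*5) = -(-266)/5 = -38*(-7/5) = 266/5 ≈ 53.200)
R/986 = (266/5)/986 = (266/5)*(1/986) = 133/2465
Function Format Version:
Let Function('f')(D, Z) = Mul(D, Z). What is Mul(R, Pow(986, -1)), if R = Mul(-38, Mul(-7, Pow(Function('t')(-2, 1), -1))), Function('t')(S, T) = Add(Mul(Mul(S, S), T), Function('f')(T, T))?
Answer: Rational(133, 2465) ≈ 0.053955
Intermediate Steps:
Function('t')(S, T) = Add(Pow(T, 2), Mul(T, Pow(S, 2))) (Function('t')(S, T) = Add(Mul(Mul(S, S), T), Mul(T, T)) = Add(Mul(Pow(S, 2), T), Pow(T, 2)) = Add(Mul(T, Pow(S, 2)), Pow(T, 2)) = Add(Pow(T, 2), Mul(T, Pow(S, 2))))
R = Rational(266, 5) (R = Mul(-38, Mul(-7, Pow(Mul(1, Add(1, Pow(-2, 2))), -1))) = Mul(-38, Mul(-7, Pow(Mul(1, Add(1, 4)), -1))) = Mul(-38, Mul(-7, Pow(Mul(1, 5), -1))) = Mul(-38, Mul(-7, Pow(5, -1))) = Mul(-38, Mul(-7, Rational(1, 5))) = Mul(-38, Rational(-7, 5)) = Rational(266, 5) ≈ 53.200)
Mul(R, Pow(986, -1)) = Mul(Rational(266, 5), Pow(986, -1)) = Mul(Rational(266, 5), Rational(1, 986)) = Rational(133, 2465)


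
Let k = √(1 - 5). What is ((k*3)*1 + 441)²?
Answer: 194445 + 5292*I ≈ 1.9445e+5 + 5292.0*I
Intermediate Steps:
k = 2*I (k = √(-4) = 2*I ≈ 2.0*I)
((k*3)*1 + 441)² = (((2*I)*3)*1 + 441)² = ((6*I)*1 + 441)² = (6*I + 441)² = (441 + 6*I)²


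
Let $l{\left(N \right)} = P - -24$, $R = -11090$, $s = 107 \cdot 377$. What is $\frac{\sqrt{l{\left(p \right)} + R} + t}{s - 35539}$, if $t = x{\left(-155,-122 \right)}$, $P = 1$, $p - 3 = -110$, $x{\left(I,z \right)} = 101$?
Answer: $\frac{101}{4800} + \frac{i \sqrt{11065}}{4800} \approx 0.021042 + 0.021915 i$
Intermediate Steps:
$s = 40339$
$p = -107$ ($p = 3 - 110 = -107$)
$t = 101$
$l{\left(N \right)} = 25$ ($l{\left(N \right)} = 1 - -24 = 1 + 24 = 25$)
$\frac{\sqrt{l{\left(p \right)} + R} + t}{s - 35539} = \frac{\sqrt{25 - 11090} + 101}{40339 - 35539} = \frac{\sqrt{-11065} + 101}{4800} = \left(i \sqrt{11065} + 101\right) \frac{1}{4800} = \left(101 + i \sqrt{11065}\right) \frac{1}{4800} = \frac{101}{4800} + \frac{i \sqrt{11065}}{4800}$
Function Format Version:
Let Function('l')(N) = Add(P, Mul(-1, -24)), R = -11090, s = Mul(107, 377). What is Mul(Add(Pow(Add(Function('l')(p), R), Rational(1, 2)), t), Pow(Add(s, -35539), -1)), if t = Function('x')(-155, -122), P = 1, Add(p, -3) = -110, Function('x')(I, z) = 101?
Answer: Add(Rational(101, 4800), Mul(Rational(1, 4800), I, Pow(11065, Rational(1, 2)))) ≈ Add(0.021042, Mul(0.021915, I))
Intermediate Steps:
s = 40339
p = -107 (p = Add(3, -110) = -107)
t = 101
Function('l')(N) = 25 (Function('l')(N) = Add(1, Mul(-1, -24)) = Add(1, 24) = 25)
Mul(Add(Pow(Add(Function('l')(p), R), Rational(1, 2)), t), Pow(Add(s, -35539), -1)) = Mul(Add(Pow(Add(25, -11090), Rational(1, 2)), 101), Pow(Add(40339, -35539), -1)) = Mul(Add(Pow(-11065, Rational(1, 2)), 101), Pow(4800, -1)) = Mul(Add(Mul(I, Pow(11065, Rational(1, 2))), 101), Rational(1, 4800)) = Mul(Add(101, Mul(I, Pow(11065, Rational(1, 2)))), Rational(1, 4800)) = Add(Rational(101, 4800), Mul(Rational(1, 4800), I, Pow(11065, Rational(1, 2))))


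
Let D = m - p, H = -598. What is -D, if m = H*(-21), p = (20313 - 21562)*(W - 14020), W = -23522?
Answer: 46877400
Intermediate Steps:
p = 46889958 (p = (20313 - 21562)*(-23522 - 14020) = -1249*(-37542) = 46889958)
m = 12558 (m = -598*(-21) = 12558)
D = -46877400 (D = 12558 - 1*46889958 = 12558 - 46889958 = -46877400)
-D = -1*(-46877400) = 46877400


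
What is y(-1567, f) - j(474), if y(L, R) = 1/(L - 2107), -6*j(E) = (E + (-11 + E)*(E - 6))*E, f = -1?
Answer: 63029240867/3674 ≈ 1.7155e+7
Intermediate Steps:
j(E) = -E*(E + (-11 + E)*(-6 + E))/6 (j(E) = -(E + (-11 + E)*(E - 6))*E/6 = -(E + (-11 + E)*(-6 + E))*E/6 = -E*(E + (-11 + E)*(-6 + E))/6)
y(L, R) = 1/(-2107 + L)
y(-1567, f) - j(474) = 1/(-2107 - 1567) - 474*(-66 - 1*474**2 + 16*474)/6 = 1/(-3674) - 474*(-66 - 1*224676 + 7584)/6 = -1/3674 - 474*(-66 - 224676 + 7584)/6 = -1/3674 - 474*(-217158)/6 = -1/3674 - 1*(-17155482) = -1/3674 + 17155482 = 63029240867/3674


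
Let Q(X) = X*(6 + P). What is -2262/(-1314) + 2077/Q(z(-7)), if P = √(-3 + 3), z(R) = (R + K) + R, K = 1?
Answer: -47273/1898 ≈ -24.907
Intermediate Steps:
z(R) = 1 + 2*R (z(R) = (R + 1) + R = (1 + R) + R = 1 + 2*R)
P = 0 (P = √0 = 0)
Q(X) = 6*X (Q(X) = X*(6 + 0) = X*6 = 6*X)
-2262/(-1314) + 2077/Q(z(-7)) = -2262/(-1314) + 2077/((6*(1 + 2*(-7)))) = -2262*(-1/1314) + 2077/((6*(1 - 14))) = 377/219 + 2077/((6*(-13))) = 377/219 + 2077/(-78) = 377/219 + 2077*(-1/78) = 377/219 - 2077/78 = -47273/1898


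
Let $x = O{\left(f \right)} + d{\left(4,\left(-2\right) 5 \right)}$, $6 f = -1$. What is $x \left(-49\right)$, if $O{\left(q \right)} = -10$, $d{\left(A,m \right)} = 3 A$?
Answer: $-98$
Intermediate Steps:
$f = - \frac{1}{6}$ ($f = \frac{1}{6} \left(-1\right) = - \frac{1}{6} \approx -0.16667$)
$x = 2$ ($x = -10 + 3 \cdot 4 = -10 + 12 = 2$)
$x \left(-49\right) = 2 \left(-49\right) = -98$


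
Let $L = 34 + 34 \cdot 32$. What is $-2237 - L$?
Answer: $-3359$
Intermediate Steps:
$L = 1122$ ($L = 34 + 1088 = 1122$)
$-2237 - L = -2237 - 1122 = -3359$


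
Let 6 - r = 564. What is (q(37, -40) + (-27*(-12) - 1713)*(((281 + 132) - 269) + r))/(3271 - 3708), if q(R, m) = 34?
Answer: -575080/437 ≈ -1316.0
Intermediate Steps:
r = -558 (r = 6 - 1*564 = 6 - 564 = -558)
(q(37, -40) + (-27*(-12) - 1713)*(((281 + 132) - 269) + r))/(3271 - 3708) = (34 + (-27*(-12) - 1713)*(((281 + 132) - 269) - 558))/(3271 - 3708) = (34 + (324 - 1713)*((413 - 269) - 558))/(-437) = (34 - 1389*(144 - 558))*(-1/437) = (34 - 1389*(-414))*(-1/437) = (34 + 575046)*(-1/437) = 575080*(-1/437) = -575080/437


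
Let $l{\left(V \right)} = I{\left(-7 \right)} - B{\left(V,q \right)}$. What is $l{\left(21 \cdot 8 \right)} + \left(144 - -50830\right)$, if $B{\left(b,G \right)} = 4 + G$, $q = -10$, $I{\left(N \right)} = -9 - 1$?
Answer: $50970$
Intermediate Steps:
$I{\left(N \right)} = -10$
$l{\left(V \right)} = -4$ ($l{\left(V \right)} = -10 - \left(4 - 10\right) = -10 - -6 = -10 + 6 = -4$)
$l{\left(21 \cdot 8 \right)} + \left(144 - -50830\right) = -4 + \left(144 - -50830\right) = -4 + \left(144 + 50830\right) = -4 + 50974 = 50970$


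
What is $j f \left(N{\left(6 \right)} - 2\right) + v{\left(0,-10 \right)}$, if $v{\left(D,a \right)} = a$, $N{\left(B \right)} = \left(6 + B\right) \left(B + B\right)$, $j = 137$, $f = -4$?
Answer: $-77826$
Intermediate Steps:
$N{\left(B \right)} = 2 B \left(6 + B\right)$ ($N{\left(B \right)} = \left(6 + B\right) 2 B = 2 B \left(6 + B\right)$)
$j f \left(N{\left(6 \right)} - 2\right) + v{\left(0,-10 \right)} = 137 \left(- 4 \left(2 \cdot 6 \left(6 + 6\right) - 2\right)\right) - 10 = 137 \left(- 4 \left(2 \cdot 6 \cdot 12 - 2\right)\right) - 10 = 137 \left(- 4 \left(144 - 2\right)\right) - 10 = 137 \left(\left(-4\right) 142\right) - 10 = 137 \left(-568\right) - 10 = -77816 - 10 = -77826$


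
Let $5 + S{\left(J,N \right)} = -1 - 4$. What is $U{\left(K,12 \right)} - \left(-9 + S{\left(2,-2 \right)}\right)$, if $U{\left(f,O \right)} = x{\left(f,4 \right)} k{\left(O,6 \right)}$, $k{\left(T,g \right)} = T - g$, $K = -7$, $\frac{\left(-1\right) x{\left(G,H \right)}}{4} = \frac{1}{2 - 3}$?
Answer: $43$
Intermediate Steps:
$x{\left(G,H \right)} = 4$ ($x{\left(G,H \right)} = - \frac{4}{2 - 3} = - \frac{4}{-1} = \left(-4\right) \left(-1\right) = 4$)
$S{\left(J,N \right)} = -10$ ($S{\left(J,N \right)} = -5 - 5 = -10$)
$U{\left(f,O \right)} = -24 + 4 O$ ($U{\left(f,O \right)} = 4 \left(O - 6\right) = 4 \left(-6 + O\right) = -24 + 4 O$)
$U{\left(K,12 \right)} - \left(-9 + S{\left(2,-2 \right)}\right) = \left(-24 + 4 \cdot 12\right) + \left(9 - -10\right) = \left(-24 + 48\right) + \left(9 + 10\right) = 24 + 19 = 43$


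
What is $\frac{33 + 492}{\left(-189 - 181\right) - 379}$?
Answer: $- \frac{75}{107} \approx -0.70093$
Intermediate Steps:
$\frac{33 + 492}{\left(-189 - 181\right) - 379} = \frac{525}{-370 - 379} = \frac{525}{-749} = 525 \left(- \frac{1}{749}\right) = - \frac{75}{107}$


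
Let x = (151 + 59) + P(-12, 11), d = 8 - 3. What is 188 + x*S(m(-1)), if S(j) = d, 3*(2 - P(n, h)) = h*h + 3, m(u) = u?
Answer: 3124/3 ≈ 1041.3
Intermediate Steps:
d = 5
P(n, h) = 1 - h²/3 (P(n, h) = 2 - (h*h + 3)/3 = 2 - (h² + 3)/3 = 2 - (3 + h²)/3 = 2 + (-1 - h²/3) = 1 - h²/3)
S(j) = 5
x = 512/3 (x = (151 + 59) + (1 - ⅓*11²) = 210 + (1 - ⅓*121) = 210 + (1 - 121/3) = 210 - 118/3 = 512/3 ≈ 170.67)
188 + x*S(m(-1)) = 188 + (512/3)*5 = 188 + 2560/3 = 3124/3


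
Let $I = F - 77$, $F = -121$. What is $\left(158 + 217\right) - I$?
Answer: $573$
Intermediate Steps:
$I = -198$ ($I = -121 - 77 = -198$)
$\left(158 + 217\right) - I = \left(158 + 217\right) - -198 = 375 + 198 = 573$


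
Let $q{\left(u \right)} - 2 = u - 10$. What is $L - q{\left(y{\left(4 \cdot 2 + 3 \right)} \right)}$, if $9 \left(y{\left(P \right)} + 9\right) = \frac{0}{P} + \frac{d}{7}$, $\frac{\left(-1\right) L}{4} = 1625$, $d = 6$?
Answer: $- \frac{136145}{21} \approx -6483.1$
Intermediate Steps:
$L = -6500$ ($L = \left(-4\right) 1625 = -6500$)
$y{\left(P \right)} = - \frac{187}{21}$ ($y{\left(P \right)} = -9 + \frac{\frac{0}{P} + \frac{6}{7}}{9} = -9 + \frac{0 + 6 \cdot \frac{1}{7}}{9} = -9 + \frac{0 + \frac{6}{7}}{9} = -9 + \frac{1}{9} \cdot \frac{6}{7} = -9 + \frac{2}{21} = - \frac{187}{21}$)
$q{\left(u \right)} = -8 + u$ ($q{\left(u \right)} = 2 + \left(u - 10\right) = 2 + \left(-10 + u\right) = -8 + u$)
$L - q{\left(y{\left(4 \cdot 2 + 3 \right)} \right)} = -6500 - \left(-8 - \frac{187}{21}\right) = -6500 - - \frac{355}{21} = -6500 + \frac{355}{21} = - \frac{136145}{21}$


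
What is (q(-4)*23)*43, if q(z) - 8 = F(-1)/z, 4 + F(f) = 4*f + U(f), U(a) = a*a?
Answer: 38571/4 ≈ 9642.8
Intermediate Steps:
U(a) = a²
F(f) = -4 + f² + 4*f (F(f) = -4 + (4*f + f²) = -4 + (f² + 4*f) = -4 + f² + 4*f)
q(z) = 8 - 7/z (q(z) = 8 + (-4 + (-1)² + 4*(-1))/z = 8 + (-4 + 1 - 4)/z = 8 - 7/z)
(q(-4)*23)*43 = ((8 - 7/(-4))*23)*43 = ((8 - 7*(-¼))*23)*43 = ((8 + 7/4)*23)*43 = ((39/4)*23)*43 = (897/4)*43 = 38571/4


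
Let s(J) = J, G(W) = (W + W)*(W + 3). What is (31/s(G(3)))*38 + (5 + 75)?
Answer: 2029/18 ≈ 112.72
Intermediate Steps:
G(W) = 2*W*(3 + W) (G(W) = (2*W)*(3 + W) = 2*W*(3 + W))
(31/s(G(3)))*38 + (5 + 75) = (31/((2*3*(3 + 3))))*38 + (5 + 75) = (31/((2*3*6)))*38 + 80 = (31/36)*38 + 80 = 589/18 + 80 = 2029/18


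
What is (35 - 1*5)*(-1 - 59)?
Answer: -1800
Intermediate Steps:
(35 - 1*5)*(-1 - 59) = (35 - 5)*(-60) = 30*(-60) = -1800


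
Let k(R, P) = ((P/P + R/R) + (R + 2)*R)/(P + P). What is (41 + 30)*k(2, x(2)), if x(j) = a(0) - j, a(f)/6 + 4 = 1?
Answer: -71/4 ≈ -17.750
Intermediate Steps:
a(f) = -18 (a(f) = -24 + 6*1 = -24 + 6 = -18)
x(j) = -18 - j
k(R, P) = (2 + R*(2 + R))/(2*P) (k(R, P) = ((1 + 1) + (2 + R)*R)/((2*P)) = (2 + R*(2 + R))*(1/(2*P)) = (2 + R*(2 + R))/(2*P))
(41 + 30)*k(2, x(2)) = (41 + 30)*((1 + 2 + (½)*2²)/(-18 - 1*2)) = 71*((1 + 2 + (½)*4)/(-18 - 2)) = 71*((1 + 2 + 2)/(-20)) = 71*(-1/20*5) = 71*(-¼) = -71/4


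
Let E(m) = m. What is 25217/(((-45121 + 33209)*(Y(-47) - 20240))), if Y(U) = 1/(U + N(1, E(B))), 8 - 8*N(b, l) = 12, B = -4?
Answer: 2395615/22904417424 ≈ 0.00010459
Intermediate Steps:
N(b, l) = -1/2 (N(b, l) = 1 - 1/8*12 = 1 - 3/2 = -1/2)
Y(U) = 1/(-1/2 + U) (Y(U) = 1/(U - 1/2) = 1/(-1/2 + U))
25217/(((-45121 + 33209)*(Y(-47) - 20240))) = 25217/(((-45121 + 33209)*(2/(-1 + 2*(-47)) - 20240))) = 25217/((-11912*(2/(-1 - 94) - 20240))) = 25217/((-11912*(2/(-95) - 20240))) = 25217/((-11912*(2*(-1/95) - 20240))) = 25217/((-11912*(-2/95 - 20240))) = 25217/((-11912*(-1922802/95))) = 25217/(22904417424/95) = 25217*(95/22904417424) = 2395615/22904417424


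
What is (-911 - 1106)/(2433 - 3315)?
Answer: 2017/882 ≈ 2.2868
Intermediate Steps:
(-911 - 1106)/(2433 - 3315) = -2017/(-882) = -2017*(-1/882) = 2017/882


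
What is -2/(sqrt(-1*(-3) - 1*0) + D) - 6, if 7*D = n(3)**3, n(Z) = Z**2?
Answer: -532995/88549 + 49*sqrt(3)/265647 ≈ -6.0189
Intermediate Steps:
D = 729/7 (D = (3**2)**3/7 = (1/7)*9**3 = (1/7)*729 = 729/7 ≈ 104.14)
-2/(sqrt(-1*(-3) - 1*0) + D) - 6 = -2/(sqrt(-1*(-3) - 1*0) + 729/7) - 6 = -2/(sqrt(3 + 0) + 729/7) - 6 = -2/(sqrt(3) + 729/7) - 6 = -2/(729/7 + sqrt(3)) - 6 = -6 - 2/(729/7 + sqrt(3))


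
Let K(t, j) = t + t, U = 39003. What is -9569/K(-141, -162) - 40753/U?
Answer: 40191929/1222094 ≈ 32.888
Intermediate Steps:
K(t, j) = 2*t
-9569/K(-141, -162) - 40753/U = -9569/(2*(-141)) - 40753/39003 = -9569/(-282) - 40753*1/39003 = -9569*(-1/282) - 40753/39003 = 9569/282 - 40753/39003 = 40191929/1222094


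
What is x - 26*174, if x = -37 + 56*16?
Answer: -3665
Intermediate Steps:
x = 859 (x = -37 + 896 = 859)
x - 26*174 = 859 - 26*174 = 859 - 1*4524 = 859 - 4524 = -3665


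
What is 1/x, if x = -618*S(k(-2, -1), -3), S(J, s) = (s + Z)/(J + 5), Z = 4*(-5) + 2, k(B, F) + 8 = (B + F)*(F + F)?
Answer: 1/4326 ≈ 0.00023116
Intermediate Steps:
k(B, F) = -8 + 2*F*(B + F) (k(B, F) = -8 + (B + F)*(F + F) = -8 + (B + F)*(2*F) = -8 + 2*F*(B + F))
Z = -18 (Z = -20 + 2 = -18)
S(J, s) = (-18 + s)/(5 + J) (S(J, s) = (s - 18)/(J + 5) = (-18 + s)/(5 + J))
x = 4326 (x = -618*(-18 - 3)/(5 + (-8 + 2*(-1)**2 + 2*(-2)*(-1))) = -618*(-21)/(5 + (-8 + 2*1 + 4)) = -618*(-21)/(5 + (-8 + 2 + 4)) = -618*(-21)/(5 - 2) = -618*(-21)/3 = -206*(-21) = -618*(-7) = 4326)
1/x = 1/4326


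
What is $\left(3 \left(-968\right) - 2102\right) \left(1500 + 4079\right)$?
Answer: $-27928474$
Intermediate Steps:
$\left(3 \left(-968\right) - 2102\right) \left(1500 + 4079\right) = \left(-2904 - 2102\right) 5579 = \left(-5006\right) 5579 = -27928474$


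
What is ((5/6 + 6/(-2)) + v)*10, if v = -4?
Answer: -185/3 ≈ -61.667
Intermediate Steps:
((5/6 + 6/(-2)) + v)*10 = ((5/6 + 6/(-2)) - 4)*10 = ((5*(⅙) + 6*(-½)) - 4)*10 = ((⅚ - 3) - 4)*10 = (-13/6 - 4)*10 = -37/6*10 = -185/3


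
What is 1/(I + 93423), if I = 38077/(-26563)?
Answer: 263/24569872 ≈ 1.0704e-5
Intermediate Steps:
I = -377/263 (I = 38077*(-1/26563) = -377/263 ≈ -1.4335)
1/(I + 93423) = 1/(-377/263 + 93423) = 1/(24569872/263) = 263/24569872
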